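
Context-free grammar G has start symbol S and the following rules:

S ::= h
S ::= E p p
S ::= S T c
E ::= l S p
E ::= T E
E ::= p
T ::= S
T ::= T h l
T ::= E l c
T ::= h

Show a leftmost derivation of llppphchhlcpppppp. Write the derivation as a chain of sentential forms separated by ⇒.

S ⇒ Epp ⇒ lSppp ⇒ lEppppp ⇒ llSpppppp ⇒ llSTcpppppp ⇒ llSTcTcpppppp ⇒ llEppTcTcpppppp ⇒ llpppTcTcpppppp ⇒ llppphcTcpppppp ⇒ llppphcThlcpppppp ⇒ llppphchhlcpppppp

S ⇒ Epp   [S ::= E p p]
Epp ⇒ lSppp   [E ::= l S p]
lSppp ⇒ lEppppp   [S ::= E p p]
lEppppp ⇒ llSpppppp   [E ::= l S p]
llSpppppp ⇒ llSTcpppppp   [S ::= S T c]
llSTcpppppp ⇒ llSTcTcpppppp   [S ::= S T c]
llSTcTcpppppp ⇒ llEppTcTcpppppp   [S ::= E p p]
llEppTcTcpppppp ⇒ llpppTcTcpppppp   [E ::= p]
llpppTcTcpppppp ⇒ llppphcTcpppppp   [T ::= h]
llppphcTcpppppp ⇒ llppphcThlcpppppp   [T ::= T h l]
llppphcThlcpppppp ⇒ llppphchhlcpppppp   [T ::= h]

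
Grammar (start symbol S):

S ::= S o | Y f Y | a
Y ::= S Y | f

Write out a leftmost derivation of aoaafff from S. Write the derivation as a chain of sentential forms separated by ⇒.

S⇒YfY⇒SYfY⇒SoYfY⇒aoYfY⇒aoSYfY⇒aoaYfY⇒aoaSYfY⇒aoaaYfY⇒aoaaffY⇒aoaafff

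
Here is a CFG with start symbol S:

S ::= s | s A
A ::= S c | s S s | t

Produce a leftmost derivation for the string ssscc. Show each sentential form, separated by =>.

S=>sA=>sSc=>ssAc=>ssScc=>ssscc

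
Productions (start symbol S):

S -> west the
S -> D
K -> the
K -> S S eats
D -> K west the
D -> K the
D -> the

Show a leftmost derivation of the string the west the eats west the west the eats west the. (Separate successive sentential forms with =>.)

S => D => K west the => S S eats west the => D S eats west the => K west the S eats west the => S S eats west the S eats west the => D S eats west the S eats west the => the S eats west the S eats west the => the west the eats west the S eats west the => the west the eats west the west the eats west the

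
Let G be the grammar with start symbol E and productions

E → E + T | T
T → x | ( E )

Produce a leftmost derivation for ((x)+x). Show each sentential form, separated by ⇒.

E ⇒ T ⇒ (E) ⇒ (E+T) ⇒ (T+T) ⇒ ((E)+T) ⇒ ((T)+T) ⇒ ((x)+T) ⇒ ((x)+x)

E ⇒ T   [E → T]
T ⇒ (E)   [T → ( E )]
(E) ⇒ (E+T)   [E → E + T]
(E+T) ⇒ (T+T)   [E → T]
(T+T) ⇒ ((E)+T)   [T → ( E )]
((E)+T) ⇒ ((T)+T)   [E → T]
((T)+T) ⇒ ((x)+T)   [T → x]
((x)+T) ⇒ ((x)+x)   [T → x]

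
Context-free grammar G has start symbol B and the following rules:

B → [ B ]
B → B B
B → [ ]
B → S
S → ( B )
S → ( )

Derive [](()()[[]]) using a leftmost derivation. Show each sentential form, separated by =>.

B => BB   [B → B B]
BB => []B   [B → [ ]]
[]B => []S   [B → S]
[]S => [](B)   [S → ( B )]
[](B) => [](BB)   [B → B B]
[](BB) => [](SB)   [B → S]
[](SB) => [](()B)   [S → ( )]
[](()B) => [](()BB)   [B → B B]
[](()BB) => [](()SB)   [B → S]
[](()SB) => [](()()B)   [S → ( )]
[](()()B) => [](()()[B])   [B → [ B ]]
[](()()[B]) => [](()()[[]])   [B → [ ]]

B => BB => []B => []S => [](B) => [](BB) => [](SB) => [](()B) => [](()BB) => [](()SB) => [](()()B) => [](()()[B]) => [](()()[[]])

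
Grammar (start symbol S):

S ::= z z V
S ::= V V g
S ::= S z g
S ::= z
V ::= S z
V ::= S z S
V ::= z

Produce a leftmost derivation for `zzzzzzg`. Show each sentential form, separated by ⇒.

S ⇒ VVg ⇒ SzVg ⇒ zzVzVg ⇒ zzSzzVg ⇒ zzzzzVg ⇒ zzzzzzg

S ⇒ VVg   [S ::= V V g]
VVg ⇒ SzVg   [V ::= S z]
SzVg ⇒ zzVzVg   [S ::= z z V]
zzVzVg ⇒ zzSzzVg   [V ::= S z]
zzSzzVg ⇒ zzzzzVg   [S ::= z]
zzzzzVg ⇒ zzzzzzg   [V ::= z]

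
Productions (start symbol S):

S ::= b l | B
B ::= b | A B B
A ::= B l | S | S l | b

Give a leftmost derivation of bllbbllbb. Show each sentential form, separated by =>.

S => B   [S ::= B]
B => ABB   [B ::= A B B]
ABB => SlBB   [A ::= S l]
SlBB => bllBB   [S ::= b l]
bllBB => bllbB   [B ::= b]
bllbB => bllbABB   [B ::= A B B]
bllbABB => bllbSlBB   [A ::= S l]
bllbSlBB => bllbbllBB   [S ::= b l]
bllbbllBB => bllbbllbB   [B ::= b]
bllbbllbB => bllbbllbb   [B ::= b]

S => B => ABB => SlBB => bllBB => bllbB => bllbABB => bllbSlBB => bllbbllBB => bllbbllbB => bllbbllbb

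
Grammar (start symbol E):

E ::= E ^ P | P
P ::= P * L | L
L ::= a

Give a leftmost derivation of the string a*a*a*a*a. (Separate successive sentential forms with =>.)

E => P => P*L => P*L*L => P*L*L*L => P*L*L*L*L => L*L*L*L*L => a*L*L*L*L => a*a*L*L*L => a*a*a*L*L => a*a*a*a*L => a*a*a*a*a

E => P   [E ::= P]
P => P*L   [P ::= P * L]
P*L => P*L*L   [P ::= P * L]
P*L*L => P*L*L*L   [P ::= P * L]
P*L*L*L => P*L*L*L*L   [P ::= P * L]
P*L*L*L*L => L*L*L*L*L   [P ::= L]
L*L*L*L*L => a*L*L*L*L   [L ::= a]
a*L*L*L*L => a*a*L*L*L   [L ::= a]
a*a*L*L*L => a*a*a*L*L   [L ::= a]
a*a*a*L*L => a*a*a*a*L   [L ::= a]
a*a*a*a*L => a*a*a*a*a   [L ::= a]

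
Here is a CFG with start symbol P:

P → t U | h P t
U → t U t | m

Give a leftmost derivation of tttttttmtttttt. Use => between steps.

P => tU   [P → t U]
tU => ttUt   [U → t U t]
ttUt => tttUtt   [U → t U t]
tttUtt => ttttUttt   [U → t U t]
ttttUttt => tttttUtttt   [U → t U t]
tttttUtttt => ttttttUttttt   [U → t U t]
ttttttUttttt => tttttttUtttttt   [U → t U t]
tttttttUtttttt => tttttttmtttttt   [U → m]

P => tU => ttUt => tttUtt => ttttUttt => tttttUtttt => ttttttUttttt => tttttttUtttttt => tttttttmtttttt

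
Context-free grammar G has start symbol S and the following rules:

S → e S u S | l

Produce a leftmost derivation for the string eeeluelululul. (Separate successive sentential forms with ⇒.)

S ⇒ eSuS ⇒ eeSuSuS ⇒ eeeSuSuSuS ⇒ eeeluSuSuS ⇒ eeelueSuSuSuS ⇒ eeelueluSuSuS ⇒ eeelueluluSuS ⇒ eeeluelululuS ⇒ eeeluelululul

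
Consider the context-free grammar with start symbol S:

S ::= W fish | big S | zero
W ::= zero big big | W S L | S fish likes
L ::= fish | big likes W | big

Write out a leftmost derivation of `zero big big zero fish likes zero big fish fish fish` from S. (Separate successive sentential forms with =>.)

S => W fish => W S L fish => zero big big S L fish => zero big big W fish L fish => zero big big W S L fish L fish => zero big big S fish likes S L fish L fish => zero big big zero fish likes S L fish L fish => zero big big zero fish likes zero L fish L fish => zero big big zero fish likes zero big fish L fish => zero big big zero fish likes zero big fish fish fish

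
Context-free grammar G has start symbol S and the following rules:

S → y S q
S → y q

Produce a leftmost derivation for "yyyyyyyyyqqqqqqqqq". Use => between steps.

S => ySq => yySqq => yyySqqq => yyyySqqqq => yyyyySqqqqq => yyyyyySqqqqqq => yyyyyyySqqqqqqq => yyyyyyyySqqqqqqqq => yyyyyyyyyqqqqqqqqq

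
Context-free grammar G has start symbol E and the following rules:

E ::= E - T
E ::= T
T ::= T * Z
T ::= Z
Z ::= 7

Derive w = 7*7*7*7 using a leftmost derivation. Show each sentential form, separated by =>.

E=>T=>T*Z=>T*Z*Z=>T*Z*Z*Z=>Z*Z*Z*Z=>7*Z*Z*Z=>7*7*Z*Z=>7*7*7*Z=>7*7*7*7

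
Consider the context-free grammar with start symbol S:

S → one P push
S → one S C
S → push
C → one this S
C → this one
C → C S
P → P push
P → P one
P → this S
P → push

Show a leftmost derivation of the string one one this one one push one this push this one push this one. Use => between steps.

S => one S C => one one P push C => one one this S push C => one one this one S C push C => one one this one one S C C push C => one one this one one push C C push C => one one this one one push one this S C push C => one one this one one push one this push C push C => one one this one one push one this push this one push C => one one this one one push one this push this one push this one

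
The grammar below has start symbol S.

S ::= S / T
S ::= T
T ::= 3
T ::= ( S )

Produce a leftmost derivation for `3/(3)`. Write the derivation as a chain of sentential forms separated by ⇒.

S ⇒ S/T   [S ::= S / T]
S/T ⇒ T/T   [S ::= T]
T/T ⇒ 3/T   [T ::= 3]
3/T ⇒ 3/(S)   [T ::= ( S )]
3/(S) ⇒ 3/(T)   [S ::= T]
3/(T) ⇒ 3/(3)   [T ::= 3]

S⇒S/T⇒T/T⇒3/T⇒3/(S)⇒3/(T)⇒3/(3)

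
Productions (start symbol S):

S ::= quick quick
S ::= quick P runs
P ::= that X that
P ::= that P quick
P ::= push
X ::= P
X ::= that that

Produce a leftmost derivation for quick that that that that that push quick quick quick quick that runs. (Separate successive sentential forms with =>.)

S => quick P runs => quick that X that runs => quick that P that runs => quick that that P quick that runs => quick that that that P quick quick that runs => quick that that that that P quick quick quick that runs => quick that that that that that P quick quick quick quick that runs => quick that that that that that push quick quick quick quick that runs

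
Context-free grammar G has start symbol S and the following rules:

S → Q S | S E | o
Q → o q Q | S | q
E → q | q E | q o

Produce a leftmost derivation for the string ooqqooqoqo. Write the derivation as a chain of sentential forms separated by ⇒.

S⇒SE⇒SEE⇒QSEE⇒SSEE⇒oSEE⇒oQSEE⇒ooqQSEE⇒ooqSSEE⇒ooqQSSEE⇒ooqqSSEE⇒ooqqoSEE⇒ooqqooEE⇒ooqqooqoE⇒ooqqooqoqo

S ⇒ SE   [S → S E]
SE ⇒ SEE   [S → S E]
SEE ⇒ QSEE   [S → Q S]
QSEE ⇒ SSEE   [Q → S]
SSEE ⇒ oSEE   [S → o]
oSEE ⇒ oQSEE   [S → Q S]
oQSEE ⇒ ooqQSEE   [Q → o q Q]
ooqQSEE ⇒ ooqSSEE   [Q → S]
ooqSSEE ⇒ ooqQSSEE   [S → Q S]
ooqQSSEE ⇒ ooqqSSEE   [Q → q]
ooqqSSEE ⇒ ooqqoSEE   [S → o]
ooqqoSEE ⇒ ooqqooEE   [S → o]
ooqqooEE ⇒ ooqqooqoE   [E → q o]
ooqqooqoE ⇒ ooqqooqoqo   [E → q o]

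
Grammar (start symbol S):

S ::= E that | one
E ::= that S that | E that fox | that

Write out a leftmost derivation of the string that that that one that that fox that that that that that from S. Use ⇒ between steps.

S ⇒ E that   [S ::= E that]
E that ⇒ that S that that   [E ::= that S that]
that S that that ⇒ that E that that that   [S ::= E that]
that E that that that ⇒ that that S that that that that   [E ::= that S that]
that that S that that that that ⇒ that that E that that that that that   [S ::= E that]
that that E that that that that that ⇒ that that E that fox that that that that that   [E ::= E that fox]
that that E that fox that that that that that ⇒ that that that S that that fox that that that that that   [E ::= that S that]
that that that S that that fox that that that that that ⇒ that that that one that that fox that that that that that   [S ::= one]

S ⇒ E that ⇒ that S that that ⇒ that E that that that ⇒ that that S that that that that ⇒ that that E that that that that that ⇒ that that E that fox that that that that that ⇒ that that that S that that fox that that that that that ⇒ that that that one that that fox that that that that that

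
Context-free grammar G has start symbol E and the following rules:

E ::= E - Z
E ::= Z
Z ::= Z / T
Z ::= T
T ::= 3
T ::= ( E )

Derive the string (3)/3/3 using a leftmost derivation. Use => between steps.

E=>Z=>Z/T=>Z/T/T=>T/T/T=>(E)/T/T=>(Z)/T/T=>(T)/T/T=>(3)/T/T=>(3)/3/T=>(3)/3/3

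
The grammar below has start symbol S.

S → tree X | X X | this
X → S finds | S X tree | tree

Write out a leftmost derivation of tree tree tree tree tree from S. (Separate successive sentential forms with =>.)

S => tree X => tree S X tree => tree X X X tree => tree tree X X tree => tree tree tree X tree => tree tree tree tree tree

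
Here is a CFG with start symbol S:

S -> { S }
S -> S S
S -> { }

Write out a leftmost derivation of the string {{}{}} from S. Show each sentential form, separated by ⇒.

S ⇒ {S} ⇒ {SS} ⇒ {{}S} ⇒ {{}{}}

S ⇒ {S}   [S -> { S }]
{S} ⇒ {SS}   [S -> S S]
{SS} ⇒ {{}S}   [S -> { }]
{{}S} ⇒ {{}{}}   [S -> { }]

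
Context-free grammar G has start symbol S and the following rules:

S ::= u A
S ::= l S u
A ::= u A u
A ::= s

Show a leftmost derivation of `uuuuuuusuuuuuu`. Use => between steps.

S=>uA=>uuAu=>uuuAuu=>uuuuAuuu=>uuuuuAuuuu=>uuuuuuAuuuuu=>uuuuuuuAuuuuuu=>uuuuuuusuuuuuu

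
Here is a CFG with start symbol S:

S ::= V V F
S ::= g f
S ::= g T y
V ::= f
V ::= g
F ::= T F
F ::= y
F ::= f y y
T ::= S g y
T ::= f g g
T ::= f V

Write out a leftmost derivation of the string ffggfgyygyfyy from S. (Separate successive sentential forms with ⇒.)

S⇒VVF⇒fVF⇒ffF⇒ffTF⇒ffSgyF⇒ffgTygyF⇒ffgSgyygyF⇒ffggfgyygyF⇒ffggfgyygyfyy

S ⇒ VVF   [S ::= V V F]
VVF ⇒ fVF   [V ::= f]
fVF ⇒ ffF   [V ::= f]
ffF ⇒ ffTF   [F ::= T F]
ffTF ⇒ ffSgyF   [T ::= S g y]
ffSgyF ⇒ ffgTygyF   [S ::= g T y]
ffgTygyF ⇒ ffgSgyygyF   [T ::= S g y]
ffgSgyygyF ⇒ ffggfgyygyF   [S ::= g f]
ffggfgyygyF ⇒ ffggfgyygyfyy   [F ::= f y y]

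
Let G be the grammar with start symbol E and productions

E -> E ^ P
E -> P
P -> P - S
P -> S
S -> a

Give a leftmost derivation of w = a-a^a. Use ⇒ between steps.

E⇒E^P⇒P^P⇒P-S^P⇒S-S^P⇒a-S^P⇒a-a^P⇒a-a^S⇒a-a^a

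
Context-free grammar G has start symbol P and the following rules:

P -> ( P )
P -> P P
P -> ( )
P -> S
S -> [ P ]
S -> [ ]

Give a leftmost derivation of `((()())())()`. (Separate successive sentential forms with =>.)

P => PP => (P)P => (PP)P => ((P)P)P => ((PP)P)P => ((()P)P)P => ((()())P)P => ((()())())P => ((()())())()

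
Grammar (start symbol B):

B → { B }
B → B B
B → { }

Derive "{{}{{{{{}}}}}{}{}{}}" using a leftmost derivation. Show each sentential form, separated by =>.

B => {B}   [B → { B }]
{B} => {BB}   [B → B B]
{BB} => {BBB}   [B → B B]
{BBB} => {{}BB}   [B → { }]
{{}BB} => {{}BBB}   [B → B B]
{{}BBB} => {{}BBBB}   [B → B B]
{{}BBBB} => {{}{B}BBB}   [B → { B }]
{{}{B}BBB} => {{}{{B}}BBB}   [B → { B }]
{{}{{B}}BBB} => {{}{{{B}}}BBB}   [B → { B }]
{{}{{{B}}}BBB} => {{}{{{{B}}}}BBB}   [B → { B }]
{{}{{{{B}}}}BBB} => {{}{{{{{}}}}}BBB}   [B → { }]
{{}{{{{{}}}}}BBB} => {{}{{{{{}}}}}{}BB}   [B → { }]
{{}{{{{{}}}}}{}BB} => {{}{{{{{}}}}}{}{}B}   [B → { }]
{{}{{{{{}}}}}{}{}B} => {{}{{{{{}}}}}{}{}{}}   [B → { }]

B => {B} => {BB} => {BBB} => {{}BB} => {{}BBB} => {{}BBBB} => {{}{B}BBB} => {{}{{B}}BBB} => {{}{{{B}}}BBB} => {{}{{{{B}}}}BBB} => {{}{{{{{}}}}}BBB} => {{}{{{{{}}}}}{}BB} => {{}{{{{{}}}}}{}{}B} => {{}{{{{{}}}}}{}{}{}}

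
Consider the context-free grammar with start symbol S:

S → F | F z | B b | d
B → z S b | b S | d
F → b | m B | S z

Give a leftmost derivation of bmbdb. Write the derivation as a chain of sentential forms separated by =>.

S=>Bb=>bSb=>bFb=>bmBb=>bmbSb=>bmbdb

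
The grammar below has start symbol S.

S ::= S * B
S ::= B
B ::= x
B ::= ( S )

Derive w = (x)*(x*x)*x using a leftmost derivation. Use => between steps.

S => S*B   [S ::= S * B]
S*B => S*B*B   [S ::= S * B]
S*B*B => B*B*B   [S ::= B]
B*B*B => (S)*B*B   [B ::= ( S )]
(S)*B*B => (B)*B*B   [S ::= B]
(B)*B*B => (x)*B*B   [B ::= x]
(x)*B*B => (x)*(S)*B   [B ::= ( S )]
(x)*(S)*B => (x)*(S*B)*B   [S ::= S * B]
(x)*(S*B)*B => (x)*(B*B)*B   [S ::= B]
(x)*(B*B)*B => (x)*(x*B)*B   [B ::= x]
(x)*(x*B)*B => (x)*(x*x)*B   [B ::= x]
(x)*(x*x)*B => (x)*(x*x)*x   [B ::= x]

S=>S*B=>S*B*B=>B*B*B=>(S)*B*B=>(B)*B*B=>(x)*B*B=>(x)*(S)*B=>(x)*(S*B)*B=>(x)*(B*B)*B=>(x)*(x*B)*B=>(x)*(x*x)*B=>(x)*(x*x)*x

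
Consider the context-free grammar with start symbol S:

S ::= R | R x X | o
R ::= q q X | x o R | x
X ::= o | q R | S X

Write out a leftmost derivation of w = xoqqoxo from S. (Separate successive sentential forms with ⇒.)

S ⇒ RxX   [S ::= R x X]
RxX ⇒ xoRxX   [R ::= x o R]
xoRxX ⇒ xoqqXxX   [R ::= q q X]
xoqqXxX ⇒ xoqqoxX   [X ::= o]
xoqqoxX ⇒ xoqqoxo   [X ::= o]

S ⇒ RxX ⇒ xoRxX ⇒ xoqqXxX ⇒ xoqqoxX ⇒ xoqqoxo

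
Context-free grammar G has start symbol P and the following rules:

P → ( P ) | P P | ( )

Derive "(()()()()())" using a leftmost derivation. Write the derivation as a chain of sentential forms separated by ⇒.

P ⇒ (P) ⇒ (PP) ⇒ (PPP) ⇒ (PPPP) ⇒ (PPPPP) ⇒ (()PPPP) ⇒ (()()PPP) ⇒ (()()()PP) ⇒ (()()()()P) ⇒ (()()()()())

P ⇒ (P)   [P → ( P )]
(P) ⇒ (PP)   [P → P P]
(PP) ⇒ (PPP)   [P → P P]
(PPP) ⇒ (PPPP)   [P → P P]
(PPPP) ⇒ (PPPPP)   [P → P P]
(PPPPP) ⇒ (()PPPP)   [P → ( )]
(()PPPP) ⇒ (()()PPP)   [P → ( )]
(()()PPP) ⇒ (()()()PP)   [P → ( )]
(()()()PP) ⇒ (()()()()P)   [P → ( )]
(()()()()P) ⇒ (()()()()())   [P → ( )]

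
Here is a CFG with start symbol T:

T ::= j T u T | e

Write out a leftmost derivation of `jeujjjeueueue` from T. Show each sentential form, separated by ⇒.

T ⇒ jTuT   [T ::= j T u T]
jTuT ⇒ jeuT   [T ::= e]
jeuT ⇒ jeujTuT   [T ::= j T u T]
jeujTuT ⇒ jeujjTuTuT   [T ::= j T u T]
jeujjTuTuT ⇒ jeujjjTuTuTuT   [T ::= j T u T]
jeujjjTuTuTuT ⇒ jeujjjeuTuTuT   [T ::= e]
jeujjjeuTuTuT ⇒ jeujjjeueuTuT   [T ::= e]
jeujjjeueuTuT ⇒ jeujjjeueueuT   [T ::= e]
jeujjjeueueuT ⇒ jeujjjeueueue   [T ::= e]

T⇒jTuT⇒jeuT⇒jeujTuT⇒jeujjTuTuT⇒jeujjjTuTuTuT⇒jeujjjeuTuTuT⇒jeujjjeueuTuT⇒jeujjjeueueuT⇒jeujjjeueueue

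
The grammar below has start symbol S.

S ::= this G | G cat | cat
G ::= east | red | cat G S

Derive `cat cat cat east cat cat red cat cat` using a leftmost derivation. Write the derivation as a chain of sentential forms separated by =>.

S => G cat   [S ::= G cat]
G cat => cat G S cat   [G ::= cat G S]
cat G S cat => cat cat G S S cat   [G ::= cat G S]
cat cat G S S cat => cat cat cat G S S S cat   [G ::= cat G S]
cat cat cat G S S S cat => cat cat cat east S S S cat   [G ::= east]
cat cat cat east S S S cat => cat cat cat east cat S S cat   [S ::= cat]
cat cat cat east cat S S cat => cat cat cat east cat cat S cat   [S ::= cat]
cat cat cat east cat cat S cat => cat cat cat east cat cat G cat cat   [S ::= G cat]
cat cat cat east cat cat G cat cat => cat cat cat east cat cat red cat cat   [G ::= red]

S => G cat => cat G S cat => cat cat G S S cat => cat cat cat G S S S cat => cat cat cat east S S S cat => cat cat cat east cat S S cat => cat cat cat east cat cat S cat => cat cat cat east cat cat G cat cat => cat cat cat east cat cat red cat cat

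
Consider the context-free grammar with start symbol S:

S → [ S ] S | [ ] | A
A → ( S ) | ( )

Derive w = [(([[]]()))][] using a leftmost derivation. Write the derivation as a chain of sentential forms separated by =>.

S=>[S]S=>[A]S=>[(S)]S=>[(A)]S=>[((S))]S=>[(([S]S))]S=>[(([[]]S))]S=>[(([[]]A))]S=>[(([[]]()))]S=>[(([[]]()))][]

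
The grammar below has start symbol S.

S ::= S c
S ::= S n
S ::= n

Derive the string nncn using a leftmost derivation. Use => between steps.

S => Sn => Scn => Sncn => nncn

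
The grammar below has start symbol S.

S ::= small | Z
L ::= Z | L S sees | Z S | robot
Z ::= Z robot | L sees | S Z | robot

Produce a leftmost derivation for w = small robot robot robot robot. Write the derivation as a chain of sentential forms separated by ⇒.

S ⇒ Z   [S ::= Z]
Z ⇒ S Z   [Z ::= S Z]
S Z ⇒ Z Z   [S ::= Z]
Z Z ⇒ S Z Z   [Z ::= S Z]
S Z Z ⇒ small Z Z   [S ::= small]
small Z Z ⇒ small Z robot Z   [Z ::= Z robot]
small Z robot Z ⇒ small robot robot Z   [Z ::= robot]
small robot robot Z ⇒ small robot robot Z robot   [Z ::= Z robot]
small robot robot Z robot ⇒ small robot robot robot robot   [Z ::= robot]

S ⇒ Z ⇒ S Z ⇒ Z Z ⇒ S Z Z ⇒ small Z Z ⇒ small Z robot Z ⇒ small robot robot Z ⇒ small robot robot Z robot ⇒ small robot robot robot robot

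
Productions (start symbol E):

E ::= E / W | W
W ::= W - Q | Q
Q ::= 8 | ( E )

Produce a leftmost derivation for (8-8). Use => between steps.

E => W => Q => (E) => (W) => (W-Q) => (Q-Q) => (8-Q) => (8-8)

E => W   [E ::= W]
W => Q   [W ::= Q]
Q => (E)   [Q ::= ( E )]
(E) => (W)   [E ::= W]
(W) => (W-Q)   [W ::= W - Q]
(W-Q) => (Q-Q)   [W ::= Q]
(Q-Q) => (8-Q)   [Q ::= 8]
(8-Q) => (8-8)   [Q ::= 8]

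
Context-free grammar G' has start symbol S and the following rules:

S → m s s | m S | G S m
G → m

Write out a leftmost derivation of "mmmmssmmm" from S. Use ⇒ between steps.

S ⇒ GSm   [S → G S m]
GSm ⇒ mSm   [G → m]
mSm ⇒ mGSmm   [S → G S m]
mGSmm ⇒ mmSmm   [G → m]
mmSmm ⇒ mmGSmmm   [S → G S m]
mmGSmmm ⇒ mmmSmmm   [G → m]
mmmSmmm ⇒ mmmmssmmm   [S → m s s]

S ⇒ GSm ⇒ mSm ⇒ mGSmm ⇒ mmSmm ⇒ mmGSmmm ⇒ mmmSmmm ⇒ mmmmssmmm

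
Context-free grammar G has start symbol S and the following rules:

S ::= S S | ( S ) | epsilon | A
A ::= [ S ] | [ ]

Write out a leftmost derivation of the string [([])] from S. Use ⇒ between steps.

S ⇒ A   [S ::= A]
A ⇒ [S]   [A ::= [ S ]]
[S] ⇒ [(S)]   [S ::= ( S )]
[(S)] ⇒ [(SS)]   [S ::= S S]
[(SS)] ⇒ [(SSS)]   [S ::= S S]
[(SSS)] ⇒ [(ASS)]   [S ::= A]
[(ASS)] ⇒ [([]SS)]   [A ::= [ ]]
[([]SS)] ⇒ [([]S)]   [S ::= epsilon]
[([]S)] ⇒ [([])]   [S ::= epsilon]

S ⇒ A ⇒ [S] ⇒ [(S)] ⇒ [(SS)] ⇒ [(SSS)] ⇒ [(ASS)] ⇒ [([]SS)] ⇒ [([]S)] ⇒ [([])]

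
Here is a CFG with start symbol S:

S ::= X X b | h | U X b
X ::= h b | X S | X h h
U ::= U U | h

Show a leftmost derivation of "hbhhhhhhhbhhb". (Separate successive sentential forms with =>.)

S=>XXb=>XhhXb=>XhhhhXb=>XhhhhhhXb=>hbhhhhhhXb=>hbhhhhhhXhhb=>hbhhhhhhhbhhb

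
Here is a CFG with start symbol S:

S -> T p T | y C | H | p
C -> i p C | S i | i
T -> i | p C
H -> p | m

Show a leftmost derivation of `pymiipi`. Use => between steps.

S => TpT => pCpT => pSipT => pyCipT => pySiipT => pyHiipT => pymiipT => pymiipi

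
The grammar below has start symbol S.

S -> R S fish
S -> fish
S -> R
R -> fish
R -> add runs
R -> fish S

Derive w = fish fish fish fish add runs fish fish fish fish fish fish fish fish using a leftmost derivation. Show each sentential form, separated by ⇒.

S ⇒ R S fish ⇒ fish S S fish ⇒ fish R S fish ⇒ fish fish S S fish ⇒ fish fish R S fish S fish ⇒ fish fish fish S S fish S fish ⇒ fish fish fish R S fish S fish S fish ⇒ fish fish fish fish S S fish S fish S fish ⇒ fish fish fish fish R S fish S fish S fish S fish ⇒ fish fish fish fish add runs S fish S fish S fish S fish ⇒ fish fish fish fish add runs fish fish S fish S fish S fish ⇒ fish fish fish fish add runs fish fish fish fish S fish S fish ⇒ fish fish fish fish add runs fish fish fish fish fish fish S fish ⇒ fish fish fish fish add runs fish fish fish fish fish fish fish fish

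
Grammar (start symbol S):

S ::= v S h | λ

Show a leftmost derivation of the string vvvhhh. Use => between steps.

S => vSh   [S ::= v S h]
vSh => vvShh   [S ::= v S h]
vvShh => vvvShhh   [S ::= v S h]
vvvShhh => vvvhhh   [S ::= λ]

S => vSh => vvShh => vvvShhh => vvvhhh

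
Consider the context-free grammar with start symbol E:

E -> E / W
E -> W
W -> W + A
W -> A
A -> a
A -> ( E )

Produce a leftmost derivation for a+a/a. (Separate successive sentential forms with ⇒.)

E ⇒ E/W   [E -> E / W]
E/W ⇒ W/W   [E -> W]
W/W ⇒ W+A/W   [W -> W + A]
W+A/W ⇒ A+A/W   [W -> A]
A+A/W ⇒ a+A/W   [A -> a]
a+A/W ⇒ a+a/W   [A -> a]
a+a/W ⇒ a+a/A   [W -> A]
a+a/A ⇒ a+a/a   [A -> a]

E⇒E/W⇒W/W⇒W+A/W⇒A+A/W⇒a+A/W⇒a+a/W⇒a+a/A⇒a+a/a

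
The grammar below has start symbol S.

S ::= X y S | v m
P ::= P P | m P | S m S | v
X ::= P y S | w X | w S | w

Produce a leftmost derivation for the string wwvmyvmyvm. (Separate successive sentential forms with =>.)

S=>XyS=>wSyS=>wXySyS=>wwSySyS=>wwvmySyS=>wwvmyvmyS=>wwvmyvmyvm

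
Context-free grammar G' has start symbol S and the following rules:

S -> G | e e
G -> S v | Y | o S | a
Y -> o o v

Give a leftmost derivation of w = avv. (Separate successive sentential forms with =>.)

S=>G=>Sv=>Gv=>Svv=>Gvv=>avv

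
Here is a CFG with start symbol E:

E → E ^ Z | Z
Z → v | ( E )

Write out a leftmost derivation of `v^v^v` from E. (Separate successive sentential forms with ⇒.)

E ⇒ E^Z ⇒ E^Z^Z ⇒ Z^Z^Z ⇒ v^Z^Z ⇒ v^v^Z ⇒ v^v^v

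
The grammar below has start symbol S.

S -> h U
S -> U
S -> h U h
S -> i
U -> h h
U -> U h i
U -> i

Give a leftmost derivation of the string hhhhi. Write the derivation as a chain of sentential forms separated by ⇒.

S⇒hU⇒hUhi⇒hhhhi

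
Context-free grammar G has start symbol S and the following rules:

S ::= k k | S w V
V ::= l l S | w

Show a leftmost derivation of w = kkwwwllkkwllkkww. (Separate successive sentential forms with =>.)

S => SwV   [S ::= S w V]
SwV => SwVwV   [S ::= S w V]
SwVwV => kkwVwV   [S ::= k k]
kkwVwV => kkwwwV   [V ::= w]
kkwwwV => kkwwwllS   [V ::= l l S]
kkwwwllS => kkwwwllSwV   [S ::= S w V]
kkwwwllSwV => kkwwwllSwVwV   [S ::= S w V]
kkwwwllSwVwV => kkwwwllkkwVwV   [S ::= k k]
kkwwwllkkwVwV => kkwwwllkkwllSwV   [V ::= l l S]
kkwwwllkkwllSwV => kkwwwllkkwllkkwV   [S ::= k k]
kkwwwllkkwllkkwV => kkwwwllkkwllkkww   [V ::= w]

S => SwV => SwVwV => kkwVwV => kkwwwV => kkwwwllS => kkwwwllSwV => kkwwwllSwVwV => kkwwwllkkwVwV => kkwwwllkkwllSwV => kkwwwllkkwllkkwV => kkwwwllkkwllkkww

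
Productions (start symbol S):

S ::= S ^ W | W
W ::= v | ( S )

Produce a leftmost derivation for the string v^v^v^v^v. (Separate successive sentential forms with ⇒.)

S ⇒ S^W   [S ::= S ^ W]
S^W ⇒ S^W^W   [S ::= S ^ W]
S^W^W ⇒ S^W^W^W   [S ::= S ^ W]
S^W^W^W ⇒ S^W^W^W^W   [S ::= S ^ W]
S^W^W^W^W ⇒ W^W^W^W^W   [S ::= W]
W^W^W^W^W ⇒ v^W^W^W^W   [W ::= v]
v^W^W^W^W ⇒ v^v^W^W^W   [W ::= v]
v^v^W^W^W ⇒ v^v^v^W^W   [W ::= v]
v^v^v^W^W ⇒ v^v^v^v^W   [W ::= v]
v^v^v^v^W ⇒ v^v^v^v^v   [W ::= v]

S⇒S^W⇒S^W^W⇒S^W^W^W⇒S^W^W^W^W⇒W^W^W^W^W⇒v^W^W^W^W⇒v^v^W^W^W⇒v^v^v^W^W⇒v^v^v^v^W⇒v^v^v^v^v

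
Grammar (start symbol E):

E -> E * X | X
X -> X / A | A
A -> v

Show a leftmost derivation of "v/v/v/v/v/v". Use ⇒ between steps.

E ⇒ X ⇒ X/A ⇒ X/A/A ⇒ X/A/A/A ⇒ X/A/A/A/A ⇒ X/A/A/A/A/A ⇒ A/A/A/A/A/A ⇒ v/A/A/A/A/A ⇒ v/v/A/A/A/A ⇒ v/v/v/A/A/A ⇒ v/v/v/v/A/A ⇒ v/v/v/v/v/A ⇒ v/v/v/v/v/v

E ⇒ X   [E -> X]
X ⇒ X/A   [X -> X / A]
X/A ⇒ X/A/A   [X -> X / A]
X/A/A ⇒ X/A/A/A   [X -> X / A]
X/A/A/A ⇒ X/A/A/A/A   [X -> X / A]
X/A/A/A/A ⇒ X/A/A/A/A/A   [X -> X / A]
X/A/A/A/A/A ⇒ A/A/A/A/A/A   [X -> A]
A/A/A/A/A/A ⇒ v/A/A/A/A/A   [A -> v]
v/A/A/A/A/A ⇒ v/v/A/A/A/A   [A -> v]
v/v/A/A/A/A ⇒ v/v/v/A/A/A   [A -> v]
v/v/v/A/A/A ⇒ v/v/v/v/A/A   [A -> v]
v/v/v/v/A/A ⇒ v/v/v/v/v/A   [A -> v]
v/v/v/v/v/A ⇒ v/v/v/v/v/v   [A -> v]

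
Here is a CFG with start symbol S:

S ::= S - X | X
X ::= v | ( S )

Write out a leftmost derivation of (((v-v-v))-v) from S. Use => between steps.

S=>X=>(S)=>(S-X)=>(X-X)=>((S)-X)=>((X)-X)=>(((S))-X)=>(((S-X))-X)=>(((S-X-X))-X)=>(((X-X-X))-X)=>(((v-X-X))-X)=>(((v-v-X))-X)=>(((v-v-v))-X)=>(((v-v-v))-v)

S => X   [S ::= X]
X => (S)   [X ::= ( S )]
(S) => (S-X)   [S ::= S - X]
(S-X) => (X-X)   [S ::= X]
(X-X) => ((S)-X)   [X ::= ( S )]
((S)-X) => ((X)-X)   [S ::= X]
((X)-X) => (((S))-X)   [X ::= ( S )]
(((S))-X) => (((S-X))-X)   [S ::= S - X]
(((S-X))-X) => (((S-X-X))-X)   [S ::= S - X]
(((S-X-X))-X) => (((X-X-X))-X)   [S ::= X]
(((X-X-X))-X) => (((v-X-X))-X)   [X ::= v]
(((v-X-X))-X) => (((v-v-X))-X)   [X ::= v]
(((v-v-X))-X) => (((v-v-v))-X)   [X ::= v]
(((v-v-v))-X) => (((v-v-v))-v)   [X ::= v]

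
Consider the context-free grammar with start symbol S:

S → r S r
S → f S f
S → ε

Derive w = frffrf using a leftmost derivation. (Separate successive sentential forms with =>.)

S => fSf => frSrf => frfSfrf => frffrf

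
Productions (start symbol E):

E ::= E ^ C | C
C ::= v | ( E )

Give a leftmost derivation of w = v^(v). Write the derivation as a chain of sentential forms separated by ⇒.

E ⇒ E^C ⇒ C^C ⇒ v^C ⇒ v^(E) ⇒ v^(C) ⇒ v^(v)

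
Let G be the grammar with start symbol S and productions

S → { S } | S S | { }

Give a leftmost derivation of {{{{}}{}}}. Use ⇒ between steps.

S⇒{S}⇒{{S}}⇒{{SS}}⇒{{{S}S}}⇒{{{{}}S}}⇒{{{{}}{}}}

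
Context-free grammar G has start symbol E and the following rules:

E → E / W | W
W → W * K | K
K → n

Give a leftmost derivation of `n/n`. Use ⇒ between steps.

E⇒E/W⇒W/W⇒K/W⇒n/W⇒n/K⇒n/n

E ⇒ E/W   [E → E / W]
E/W ⇒ W/W   [E → W]
W/W ⇒ K/W   [W → K]
K/W ⇒ n/W   [K → n]
n/W ⇒ n/K   [W → K]
n/K ⇒ n/n   [K → n]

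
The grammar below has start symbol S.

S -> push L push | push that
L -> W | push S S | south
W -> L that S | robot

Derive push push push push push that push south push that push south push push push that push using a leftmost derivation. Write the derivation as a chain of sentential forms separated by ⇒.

S ⇒ push L push ⇒ push push S S push ⇒ push push push L push S push ⇒ push push push W push S push ⇒ push push push L that S push S push ⇒ push push push push S S that S push S push ⇒ push push push push push that S that S push S push ⇒ push push push push push that push L push that S push S push ⇒ push push push push push that push south push that S push S push ⇒ push push push push push that push south push that push L push push S push ⇒ push push push push push that push south push that push south push push S push ⇒ push push push push push that push south push that push south push push push that push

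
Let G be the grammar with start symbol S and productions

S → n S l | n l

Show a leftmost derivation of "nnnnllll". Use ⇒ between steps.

S⇒nSl⇒nnSll⇒nnnSlll⇒nnnnllll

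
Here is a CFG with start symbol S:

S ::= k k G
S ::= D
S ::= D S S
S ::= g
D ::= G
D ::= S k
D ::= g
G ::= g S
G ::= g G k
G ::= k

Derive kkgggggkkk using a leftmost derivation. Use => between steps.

S=>kkG=>kkgGk=>kkggGkk=>kkgggGkkk=>kkggggSkkk=>kkgggggkkk

S => kkG   [S ::= k k G]
kkG => kkgGk   [G ::= g G k]
kkgGk => kkggGkk   [G ::= g G k]
kkggGkk => kkgggGkkk   [G ::= g G k]
kkgggGkkk => kkggggSkkk   [G ::= g S]
kkggggSkkk => kkgggggkkk   [S ::= g]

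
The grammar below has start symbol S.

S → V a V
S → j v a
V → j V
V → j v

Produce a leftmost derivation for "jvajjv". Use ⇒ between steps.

S ⇒ VaV ⇒ jvaV ⇒ jvajV ⇒ jvajjv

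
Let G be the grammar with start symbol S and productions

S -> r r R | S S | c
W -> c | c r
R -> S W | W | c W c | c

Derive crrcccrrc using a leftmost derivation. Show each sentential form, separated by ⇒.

S ⇒ SS ⇒ cS ⇒ cSS ⇒ crrRS ⇒ crrcWcS ⇒ crrcccS ⇒ crrcccrrR ⇒ crrcccrrW ⇒ crrcccrrc

S ⇒ SS   [S -> S S]
SS ⇒ cS   [S -> c]
cS ⇒ cSS   [S -> S S]
cSS ⇒ crrRS   [S -> r r R]
crrRS ⇒ crrcWcS   [R -> c W c]
crrcWcS ⇒ crrcccS   [W -> c]
crrcccS ⇒ crrcccrrR   [S -> r r R]
crrcccrrR ⇒ crrcccrrW   [R -> W]
crrcccrrW ⇒ crrcccrrc   [W -> c]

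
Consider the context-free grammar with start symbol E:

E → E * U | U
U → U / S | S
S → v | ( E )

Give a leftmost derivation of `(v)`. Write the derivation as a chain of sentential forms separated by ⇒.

E ⇒ U   [E → U]
U ⇒ S   [U → S]
S ⇒ (E)   [S → ( E )]
(E) ⇒ (U)   [E → U]
(U) ⇒ (S)   [U → S]
(S) ⇒ (v)   [S → v]

E⇒U⇒S⇒(E)⇒(U)⇒(S)⇒(v)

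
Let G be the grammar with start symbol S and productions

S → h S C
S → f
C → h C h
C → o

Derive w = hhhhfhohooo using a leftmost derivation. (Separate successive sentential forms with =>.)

S => hSC => hhSCC => hhhSCCC => hhhhSCCCC => hhhhfCCCC => hhhhfhChCCC => hhhhfhohCCC => hhhhfhohoCC => hhhhfhohooC => hhhhfhohooo

S => hSC   [S → h S C]
hSC => hhSCC   [S → h S C]
hhSCC => hhhSCCC   [S → h S C]
hhhSCCC => hhhhSCCCC   [S → h S C]
hhhhSCCCC => hhhhfCCCC   [S → f]
hhhhfCCCC => hhhhfhChCCC   [C → h C h]
hhhhfhChCCC => hhhhfhohCCC   [C → o]
hhhhfhohCCC => hhhhfhohoCC   [C → o]
hhhhfhohoCC => hhhhfhohooC   [C → o]
hhhhfhohooC => hhhhfhohooo   [C → o]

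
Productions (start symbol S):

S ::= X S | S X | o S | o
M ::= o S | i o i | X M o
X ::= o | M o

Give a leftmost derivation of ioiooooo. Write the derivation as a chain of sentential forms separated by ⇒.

S ⇒ SX ⇒ SXX ⇒ SXXX ⇒ XSXXX ⇒ MoSXXX ⇒ ioioSXXX ⇒ ioiooXXX ⇒ ioioooXX ⇒ ioiooooX ⇒ ioiooooo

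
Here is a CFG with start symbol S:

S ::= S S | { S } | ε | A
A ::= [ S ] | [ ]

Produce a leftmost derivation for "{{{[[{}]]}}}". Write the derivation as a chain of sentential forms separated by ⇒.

S⇒{S}⇒{SS}⇒{{S}S}⇒{{{S}}S}⇒{{{SS}}S}⇒{{{AS}}S}⇒{{{[S]S}}S}⇒{{{[A]S}}S}⇒{{{[[S]]S}}S}⇒{{{[[{S}]]S}}S}⇒{{{[[{}]]S}}S}⇒{{{[[{}]]}}S}⇒{{{[[{}]]}}}

S ⇒ {S}   [S ::= { S }]
{S} ⇒ {SS}   [S ::= S S]
{SS} ⇒ {{S}S}   [S ::= { S }]
{{S}S} ⇒ {{{S}}S}   [S ::= { S }]
{{{S}}S} ⇒ {{{SS}}S}   [S ::= S S]
{{{SS}}S} ⇒ {{{AS}}S}   [S ::= A]
{{{AS}}S} ⇒ {{{[S]S}}S}   [A ::= [ S ]]
{{{[S]S}}S} ⇒ {{{[A]S}}S}   [S ::= A]
{{{[A]S}}S} ⇒ {{{[[S]]S}}S}   [A ::= [ S ]]
{{{[[S]]S}}S} ⇒ {{{[[{S}]]S}}S}   [S ::= { S }]
{{{[[{S}]]S}}S} ⇒ {{{[[{}]]S}}S}   [S ::= ε]
{{{[[{}]]S}}S} ⇒ {{{[[{}]]}}S}   [S ::= ε]
{{{[[{}]]}}S} ⇒ {{{[[{}]]}}}   [S ::= ε]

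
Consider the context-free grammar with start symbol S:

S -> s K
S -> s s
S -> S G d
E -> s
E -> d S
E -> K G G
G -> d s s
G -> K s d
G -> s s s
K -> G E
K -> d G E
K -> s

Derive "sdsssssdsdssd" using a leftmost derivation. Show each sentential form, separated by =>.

S => SGd => sKGd => sdGEGd => sdKsdEGd => sdGEsdEGd => sdsssEsdEGd => sdsssssdEGd => sdsssssdsGd => sdsssssdsdssd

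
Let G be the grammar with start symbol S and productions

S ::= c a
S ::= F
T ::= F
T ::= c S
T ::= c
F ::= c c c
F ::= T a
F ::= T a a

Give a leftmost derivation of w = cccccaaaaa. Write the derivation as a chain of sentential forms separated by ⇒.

S ⇒ F   [S ::= F]
F ⇒ Ta   [F ::= T a]
Ta ⇒ cSa   [T ::= c S]
cSa ⇒ cFa   [S ::= F]
cFa ⇒ cTaaa   [F ::= T a a]
cTaaa ⇒ cFaaa   [T ::= F]
cFaaa ⇒ cTaaaaa   [F ::= T a a]
cTaaaaa ⇒ ccSaaaaa   [T ::= c S]
ccSaaaaa ⇒ ccFaaaaa   [S ::= F]
ccFaaaaa ⇒ cccccaaaaa   [F ::= c c c]

S ⇒ F ⇒ Ta ⇒ cSa ⇒ cFa ⇒ cTaaa ⇒ cFaaa ⇒ cTaaaaa ⇒ ccSaaaaa ⇒ ccFaaaaa ⇒ cccccaaaaa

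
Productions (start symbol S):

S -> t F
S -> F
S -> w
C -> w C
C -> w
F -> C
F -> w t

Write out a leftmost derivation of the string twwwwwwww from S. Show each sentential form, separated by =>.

S => tF => tC => twC => twwC => twwwC => twwwwC => twwwwwC => twwwwwwC => twwwwwwwC => twwwwwwww

S => tF   [S -> t F]
tF => tC   [F -> C]
tC => twC   [C -> w C]
twC => twwC   [C -> w C]
twwC => twwwC   [C -> w C]
twwwC => twwwwC   [C -> w C]
twwwwC => twwwwwC   [C -> w C]
twwwwwC => twwwwwwC   [C -> w C]
twwwwwwC => twwwwwwwC   [C -> w C]
twwwwwwwC => twwwwwwww   [C -> w]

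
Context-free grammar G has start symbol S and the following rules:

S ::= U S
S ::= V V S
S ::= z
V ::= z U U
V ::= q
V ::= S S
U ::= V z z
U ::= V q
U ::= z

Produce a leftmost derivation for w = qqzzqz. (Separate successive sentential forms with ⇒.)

S ⇒ US   [S ::= U S]
US ⇒ VqS   [U ::= V q]
VqS ⇒ SSqS   [V ::= S S]
SSqS ⇒ VVSSqS   [S ::= V V S]
VVSSqS ⇒ qVSSqS   [V ::= q]
qVSSqS ⇒ qqSSqS   [V ::= q]
qqSSqS ⇒ qqzSqS   [S ::= z]
qqzSqS ⇒ qqzzqS   [S ::= z]
qqzzqS ⇒ qqzzqz   [S ::= z]

S⇒US⇒VqS⇒SSqS⇒VVSSqS⇒qVSSqS⇒qqSSqS⇒qqzSqS⇒qqzzqS⇒qqzzqz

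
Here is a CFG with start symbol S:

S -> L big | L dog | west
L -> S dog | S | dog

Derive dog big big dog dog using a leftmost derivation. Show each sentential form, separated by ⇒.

S ⇒ L dog   [S -> L dog]
L dog ⇒ S dog dog   [L -> S dog]
S dog dog ⇒ L big dog dog   [S -> L big]
L big dog dog ⇒ S big dog dog   [L -> S]
S big dog dog ⇒ L big big dog dog   [S -> L big]
L big big dog dog ⇒ dog big big dog dog   [L -> dog]

S ⇒ L dog ⇒ S dog dog ⇒ L big dog dog ⇒ S big dog dog ⇒ L big big dog dog ⇒ dog big big dog dog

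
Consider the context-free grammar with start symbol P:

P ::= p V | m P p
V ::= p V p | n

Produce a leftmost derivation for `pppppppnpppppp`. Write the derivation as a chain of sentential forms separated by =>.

P => pV => ppVp => pppVpp => ppppVppp => pppppVpppp => ppppppVppppp => pppppppVpppppp => pppppppnpppppp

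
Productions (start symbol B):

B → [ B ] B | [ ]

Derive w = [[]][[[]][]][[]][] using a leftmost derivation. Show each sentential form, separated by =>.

B => [B]B => [[]]B => [[]][B]B => [[]][[B]B]B => [[]][[[]]B]B => [[]][[[]][]]B => [[]][[[]][]][B]B => [[]][[[]][]][[]]B => [[]][[[]][]][[]][]

B => [B]B   [B → [ B ] B]
[B]B => [[]]B   [B → [ ]]
[[]]B => [[]][B]B   [B → [ B ] B]
[[]][B]B => [[]][[B]B]B   [B → [ B ] B]
[[]][[B]B]B => [[]][[[]]B]B   [B → [ ]]
[[]][[[]]B]B => [[]][[[]][]]B   [B → [ ]]
[[]][[[]][]]B => [[]][[[]][]][B]B   [B → [ B ] B]
[[]][[[]][]][B]B => [[]][[[]][]][[]]B   [B → [ ]]
[[]][[[]][]][[]]B => [[]][[[]][]][[]][]   [B → [ ]]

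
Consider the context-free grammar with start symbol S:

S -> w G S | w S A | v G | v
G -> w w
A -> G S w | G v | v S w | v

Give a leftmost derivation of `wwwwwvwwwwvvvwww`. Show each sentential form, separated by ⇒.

S ⇒ wSA   [S -> w S A]
wSA ⇒ wwGSA   [S -> w G S]
wwGSA ⇒ wwwwSA   [G -> w w]
wwwwSA ⇒ wwwwwSAA   [S -> w S A]
wwwwwSAA ⇒ wwwwwvGAA   [S -> v G]
wwwwwvGAA ⇒ wwwwwvwwAA   [G -> w w]
wwwwwvwwAA ⇒ wwwwwvwwGvA   [A -> G v]
wwwwwvwwGvA ⇒ wwwwwvwwwwvA   [G -> w w]
wwwwwvwwwwvA ⇒ wwwwwvwwwwvvSw   [A -> v S w]
wwwwwvwwwwvvSw ⇒ wwwwwvwwwwvvvGw   [S -> v G]
wwwwwvwwwwvvvGw ⇒ wwwwwvwwwwvvvwww   [G -> w w]

S⇒wSA⇒wwGSA⇒wwwwSA⇒wwwwwSAA⇒wwwwwvGAA⇒wwwwwvwwAA⇒wwwwwvwwGvA⇒wwwwwvwwwwvA⇒wwwwwvwwwwvvSw⇒wwwwwvwwwwvvvGw⇒wwwwwvwwwwvvvwww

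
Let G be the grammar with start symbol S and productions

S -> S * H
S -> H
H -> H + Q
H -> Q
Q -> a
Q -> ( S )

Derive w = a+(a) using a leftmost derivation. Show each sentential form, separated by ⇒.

S ⇒ H ⇒ H+Q ⇒ Q+Q ⇒ a+Q ⇒ a+(S) ⇒ a+(H) ⇒ a+(Q) ⇒ a+(a)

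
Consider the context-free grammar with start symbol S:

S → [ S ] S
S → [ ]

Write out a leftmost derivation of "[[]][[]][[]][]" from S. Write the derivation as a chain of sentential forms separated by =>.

S => [S]S   [S → [ S ] S]
[S]S => [[]]S   [S → [ ]]
[[]]S => [[]][S]S   [S → [ S ] S]
[[]][S]S => [[]][[]]S   [S → [ ]]
[[]][[]]S => [[]][[]][S]S   [S → [ S ] S]
[[]][[]][S]S => [[]][[]][[]]S   [S → [ ]]
[[]][[]][[]]S => [[]][[]][[]][]   [S → [ ]]

S => [S]S => [[]]S => [[]][S]S => [[]][[]]S => [[]][[]][S]S => [[]][[]][[]]S => [[]][[]][[]][]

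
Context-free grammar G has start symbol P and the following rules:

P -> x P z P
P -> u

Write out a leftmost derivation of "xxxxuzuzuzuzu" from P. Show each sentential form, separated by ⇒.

P ⇒ xPzP   [P -> x P z P]
xPzP ⇒ xxPzPzP   [P -> x P z P]
xxPzPzP ⇒ xxxPzPzPzP   [P -> x P z P]
xxxPzPzPzP ⇒ xxxxPzPzPzPzP   [P -> x P z P]
xxxxPzPzPzPzP ⇒ xxxxuzPzPzPzP   [P -> u]
xxxxuzPzPzPzP ⇒ xxxxuzuzPzPzP   [P -> u]
xxxxuzuzPzPzP ⇒ xxxxuzuzuzPzP   [P -> u]
xxxxuzuzuzPzP ⇒ xxxxuzuzuzuzP   [P -> u]
xxxxuzuzuzuzP ⇒ xxxxuzuzuzuzu   [P -> u]

P ⇒ xPzP ⇒ xxPzPzP ⇒ xxxPzPzPzP ⇒ xxxxPzPzPzPzP ⇒ xxxxuzPzPzPzP ⇒ xxxxuzuzPzPzP ⇒ xxxxuzuzuzPzP ⇒ xxxxuzuzuzuzP ⇒ xxxxuzuzuzuzu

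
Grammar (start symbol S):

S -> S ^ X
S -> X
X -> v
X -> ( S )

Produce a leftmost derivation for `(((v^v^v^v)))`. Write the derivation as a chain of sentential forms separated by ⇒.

S ⇒ X   [S -> X]
X ⇒ (S)   [X -> ( S )]
(S) ⇒ (X)   [S -> X]
(X) ⇒ ((S))   [X -> ( S )]
((S)) ⇒ ((X))   [S -> X]
((X)) ⇒ (((S)))   [X -> ( S )]
(((S))) ⇒ (((S^X)))   [S -> S ^ X]
(((S^X))) ⇒ (((S^X^X)))   [S -> S ^ X]
(((S^X^X))) ⇒ (((S^X^X^X)))   [S -> S ^ X]
(((S^X^X^X))) ⇒ (((X^X^X^X)))   [S -> X]
(((X^X^X^X))) ⇒ (((v^X^X^X)))   [X -> v]
(((v^X^X^X))) ⇒ (((v^v^X^X)))   [X -> v]
(((v^v^X^X))) ⇒ (((v^v^v^X)))   [X -> v]
(((v^v^v^X))) ⇒ (((v^v^v^v)))   [X -> v]

S⇒X⇒(S)⇒(X)⇒((S))⇒((X))⇒(((S)))⇒(((S^X)))⇒(((S^X^X)))⇒(((S^X^X^X)))⇒(((X^X^X^X)))⇒(((v^X^X^X)))⇒(((v^v^X^X)))⇒(((v^v^v^X)))⇒(((v^v^v^v)))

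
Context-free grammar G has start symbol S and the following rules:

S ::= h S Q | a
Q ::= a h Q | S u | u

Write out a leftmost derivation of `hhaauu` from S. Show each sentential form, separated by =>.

S => hSQ   [S ::= h S Q]
hSQ => hhSQQ   [S ::= h S Q]
hhSQQ => hhaQQ   [S ::= a]
hhaQQ => hhaSuQ   [Q ::= S u]
hhaSuQ => hhaauQ   [S ::= a]
hhaauQ => hhaauu   [Q ::= u]

S => hSQ => hhSQQ => hhaQQ => hhaSuQ => hhaauQ => hhaauu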